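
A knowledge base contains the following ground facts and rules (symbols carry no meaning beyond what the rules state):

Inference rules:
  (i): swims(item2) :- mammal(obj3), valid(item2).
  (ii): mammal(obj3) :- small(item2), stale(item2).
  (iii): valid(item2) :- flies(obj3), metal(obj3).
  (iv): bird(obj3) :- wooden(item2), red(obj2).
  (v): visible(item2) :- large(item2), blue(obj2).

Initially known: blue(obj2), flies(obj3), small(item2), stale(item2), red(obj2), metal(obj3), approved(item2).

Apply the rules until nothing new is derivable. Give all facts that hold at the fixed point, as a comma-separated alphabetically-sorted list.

approved(item2), blue(obj2), flies(obj3), mammal(obj3), metal(obj3), red(obj2), small(item2), stale(item2), swims(item2), valid(item2)

Round 1: (ii) [mammal(obj3) :- small(item2), stale(item2).]; (iii) [valid(item2) :- flies(obj3), metal(obj3).]. New: mammal(obj3), valid(item2).
Round 2: (i) [swims(item2) :- mammal(obj3), valid(item2).]. New: swims(item2).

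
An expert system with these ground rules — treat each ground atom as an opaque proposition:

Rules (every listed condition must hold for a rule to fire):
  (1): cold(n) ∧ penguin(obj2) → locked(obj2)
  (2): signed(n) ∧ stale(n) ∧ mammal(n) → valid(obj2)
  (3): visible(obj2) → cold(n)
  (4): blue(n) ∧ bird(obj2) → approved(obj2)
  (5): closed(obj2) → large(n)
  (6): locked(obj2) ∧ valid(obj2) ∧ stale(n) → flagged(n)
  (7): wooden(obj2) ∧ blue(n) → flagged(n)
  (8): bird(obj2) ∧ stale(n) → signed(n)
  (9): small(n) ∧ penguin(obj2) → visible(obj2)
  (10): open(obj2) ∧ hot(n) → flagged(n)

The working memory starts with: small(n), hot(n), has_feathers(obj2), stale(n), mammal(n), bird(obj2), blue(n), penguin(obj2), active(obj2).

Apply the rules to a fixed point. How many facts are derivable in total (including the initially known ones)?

16

Round 1: (4) [blue(n) ∧ bird(obj2) → approved(obj2)]; (8) [bird(obj2) ∧ stale(n) → signed(n)]; (9) [small(n) ∧ penguin(obj2) → visible(obj2)]. Adds approved(obj2), signed(n), visible(obj2).
Round 2: (2) [signed(n) ∧ stale(n) ∧ mammal(n) → valid(obj2)]; (3) [visible(obj2) → cold(n)]. Adds valid(obj2), cold(n).
Round 3: (1) [cold(n) ∧ penguin(obj2) → locked(obj2)]. Adds locked(obj2).
Round 4: (6) [locked(obj2) ∧ valid(obj2) ∧ stale(n) → flagged(n)]. Adds flagged(n).
Closure: {active(obj2), approved(obj2), bird(obj2), blue(n), cold(n), flagged(n), has_feathers(obj2), hot(n), locked(obj2), mammal(n), penguin(obj2), signed(n), small(n), stale(n), valid(obj2), visible(obj2)} — 16 facts.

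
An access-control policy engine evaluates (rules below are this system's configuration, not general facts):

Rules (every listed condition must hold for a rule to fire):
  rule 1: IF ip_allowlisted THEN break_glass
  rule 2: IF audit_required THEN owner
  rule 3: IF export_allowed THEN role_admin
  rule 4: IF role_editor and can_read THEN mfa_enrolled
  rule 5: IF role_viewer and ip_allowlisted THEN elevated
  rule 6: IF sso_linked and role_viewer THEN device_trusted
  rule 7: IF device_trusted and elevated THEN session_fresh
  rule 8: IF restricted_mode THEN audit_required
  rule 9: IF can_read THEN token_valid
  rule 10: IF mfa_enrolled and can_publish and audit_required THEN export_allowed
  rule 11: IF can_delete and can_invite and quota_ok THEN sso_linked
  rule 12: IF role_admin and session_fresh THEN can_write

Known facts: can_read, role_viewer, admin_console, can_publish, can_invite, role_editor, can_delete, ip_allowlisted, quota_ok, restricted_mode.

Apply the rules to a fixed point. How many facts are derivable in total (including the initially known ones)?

Round 1 — rule 1, rule 4, rule 5, rule 8, rule 9, rule 11, derive break_glass, mfa_enrolled, elevated, audit_required, token_valid, sso_linked.
Round 2 — rule 2, rule 6, rule 10, derive owner, device_trusted, export_allowed.
Round 3 — rule 3, rule 7, derive role_admin, session_fresh.
Round 4 — rule 12, derive can_write.
Closure: {admin_console, audit_required, break_glass, can_delete, can_invite, can_publish, can_read, can_write, device_trusted, elevated, export_allowed, ip_allowlisted, mfa_enrolled, owner, quota_ok, restricted_mode, role_admin, role_editor, role_viewer, session_fresh, sso_linked, token_valid} — 22 facts.

22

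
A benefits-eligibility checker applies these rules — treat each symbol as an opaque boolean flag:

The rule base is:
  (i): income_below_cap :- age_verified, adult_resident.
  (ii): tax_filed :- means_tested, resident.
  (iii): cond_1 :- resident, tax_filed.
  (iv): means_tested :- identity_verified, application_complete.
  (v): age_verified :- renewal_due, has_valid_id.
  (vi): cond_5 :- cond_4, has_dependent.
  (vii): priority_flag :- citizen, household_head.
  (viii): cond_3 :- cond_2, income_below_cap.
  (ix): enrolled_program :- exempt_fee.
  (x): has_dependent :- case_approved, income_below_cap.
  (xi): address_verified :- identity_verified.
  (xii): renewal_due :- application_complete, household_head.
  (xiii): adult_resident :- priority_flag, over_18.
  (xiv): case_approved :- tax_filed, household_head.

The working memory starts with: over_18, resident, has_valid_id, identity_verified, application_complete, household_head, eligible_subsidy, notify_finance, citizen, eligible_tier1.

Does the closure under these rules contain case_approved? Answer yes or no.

Round 1: (iv) [means_tested :- identity_verified, application_complete.]; (vii) [priority_flag :- citizen, household_head.]; (xi) [address_verified :- identity_verified.]; (xii) [renewal_due :- application_complete, household_head.]. New: means_tested, priority_flag, address_verified, renewal_due.
Round 2: (ii) [tax_filed :- means_tested, resident.]; (v) [age_verified :- renewal_due, has_valid_id.]; (xiii) [adult_resident :- priority_flag, over_18.]. New: tax_filed, age_verified, adult_resident.
Round 3: (i) [income_below_cap :- age_verified, adult_resident.]; (iii) [cond_1 :- resident, tax_filed.]; (xiv) [case_approved :- tax_filed, household_head.]. New: income_below_cap, cond_1, case_approved.
Round 4: (x) [has_dependent :- case_approved, income_below_cap.]. New: has_dependent.
case_approved appears in round 3, so it is derivable.

yes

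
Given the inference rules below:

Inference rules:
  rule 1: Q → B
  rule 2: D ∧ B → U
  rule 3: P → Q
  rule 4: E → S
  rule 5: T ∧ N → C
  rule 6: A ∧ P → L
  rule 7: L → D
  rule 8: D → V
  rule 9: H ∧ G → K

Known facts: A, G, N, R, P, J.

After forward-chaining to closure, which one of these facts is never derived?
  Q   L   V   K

Round 1: rule 3 [P → Q]; rule 6 [A ∧ P → L]. Adds Q, L.
Round 2: rule 1 [Q → B]; rule 7 [L → D]. Adds B, D.
Round 3: rule 2 [D ∧ B → U]; rule 8 [D → V]. Adds U, V.
Derived: Q (round 1), L (round 1), V (round 3). K never appears in any round.

K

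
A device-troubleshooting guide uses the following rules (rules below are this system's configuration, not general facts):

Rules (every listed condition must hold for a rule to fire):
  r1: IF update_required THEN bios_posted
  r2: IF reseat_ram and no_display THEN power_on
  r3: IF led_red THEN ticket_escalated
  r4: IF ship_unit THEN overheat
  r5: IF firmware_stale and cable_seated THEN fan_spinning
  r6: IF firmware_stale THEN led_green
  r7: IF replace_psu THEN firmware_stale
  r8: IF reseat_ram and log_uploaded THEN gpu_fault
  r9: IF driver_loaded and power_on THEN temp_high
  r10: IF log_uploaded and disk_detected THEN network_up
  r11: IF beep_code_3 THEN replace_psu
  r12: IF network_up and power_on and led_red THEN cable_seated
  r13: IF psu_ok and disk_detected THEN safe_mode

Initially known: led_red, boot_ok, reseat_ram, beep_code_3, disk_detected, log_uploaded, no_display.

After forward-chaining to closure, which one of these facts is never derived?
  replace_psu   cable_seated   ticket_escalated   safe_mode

safe_mode

Round 1: r2 [IF reseat_ram and no_display THEN power_on]; r3 [IF led_red THEN ticket_escalated]; r8 [IF reseat_ram and log_uploaded THEN gpu_fault]; r10 [IF log_uploaded and disk_detected THEN network_up]; r11 [IF beep_code_3 THEN replace_psu]. Adds power_on, ticket_escalated, gpu_fault, network_up, replace_psu.
Round 2: r7 [IF replace_psu THEN firmware_stale]; r12 [IF network_up and power_on and led_red THEN cable_seated]. Adds firmware_stale, cable_seated.
Round 3: r5 [IF firmware_stale and cable_seated THEN fan_spinning]; r6 [IF firmware_stale THEN led_green]. Adds fan_spinning, led_green.
Derived: cable_seated (round 2), ticket_escalated (round 1), replace_psu (round 1). safe_mode never appears in any round.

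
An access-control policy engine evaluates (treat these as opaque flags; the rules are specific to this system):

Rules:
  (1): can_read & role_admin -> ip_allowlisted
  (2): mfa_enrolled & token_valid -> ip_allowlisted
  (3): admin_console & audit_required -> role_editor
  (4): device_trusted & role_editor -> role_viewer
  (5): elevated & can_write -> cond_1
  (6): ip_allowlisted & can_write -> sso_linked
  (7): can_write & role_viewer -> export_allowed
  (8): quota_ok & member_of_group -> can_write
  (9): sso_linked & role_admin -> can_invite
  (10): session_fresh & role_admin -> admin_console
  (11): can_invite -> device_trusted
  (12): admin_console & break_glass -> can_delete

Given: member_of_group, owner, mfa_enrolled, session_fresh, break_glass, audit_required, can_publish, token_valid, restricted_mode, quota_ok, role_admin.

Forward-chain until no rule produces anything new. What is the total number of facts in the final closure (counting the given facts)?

Round 1: (2) [mfa_enrolled & token_valid -> ip_allowlisted]; (8) [quota_ok & member_of_group -> can_write]; (10) [session_fresh & role_admin -> admin_console]. New: ip_allowlisted, can_write, admin_console.
Round 2: (3) [admin_console & audit_required -> role_editor]; (6) [ip_allowlisted & can_write -> sso_linked]; (12) [admin_console & break_glass -> can_delete]. New: role_editor, sso_linked, can_delete.
Round 3: (9) [sso_linked & role_admin -> can_invite]. New: can_invite.
Round 4: (11) [can_invite -> device_trusted]. New: device_trusted.
Round 5: (4) [device_trusted & role_editor -> role_viewer]. New: role_viewer.
Round 6: (7) [can_write & role_viewer -> export_allowed]. New: export_allowed.
Closure: {admin_console, audit_required, break_glass, can_delete, can_invite, can_publish, can_write, device_trusted, export_allowed, ip_allowlisted, member_of_group, mfa_enrolled, owner, quota_ok, restricted_mode, role_admin, role_editor, role_viewer, session_fresh, sso_linked, token_valid} — 21 facts.

21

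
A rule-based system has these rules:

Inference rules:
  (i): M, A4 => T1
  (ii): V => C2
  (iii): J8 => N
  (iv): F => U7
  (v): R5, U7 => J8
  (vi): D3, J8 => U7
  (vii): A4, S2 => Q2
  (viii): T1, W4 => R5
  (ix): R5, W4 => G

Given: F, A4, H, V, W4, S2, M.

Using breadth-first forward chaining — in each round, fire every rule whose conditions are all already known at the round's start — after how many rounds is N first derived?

Round 1: (i) [M, A4 => T1]; (ii) [V => C2]; (iv) [F => U7]; (vii) [A4, S2 => Q2]. Adds T1, C2, U7, Q2.
Round 2: (viii) [T1, W4 => R5]. Adds R5.
Round 3: (v) [R5, U7 => J8]; (ix) [R5, W4 => G]. Adds J8, G.
Round 4: (iii) [J8 => N]. Adds N.
N first appears in round 4.

4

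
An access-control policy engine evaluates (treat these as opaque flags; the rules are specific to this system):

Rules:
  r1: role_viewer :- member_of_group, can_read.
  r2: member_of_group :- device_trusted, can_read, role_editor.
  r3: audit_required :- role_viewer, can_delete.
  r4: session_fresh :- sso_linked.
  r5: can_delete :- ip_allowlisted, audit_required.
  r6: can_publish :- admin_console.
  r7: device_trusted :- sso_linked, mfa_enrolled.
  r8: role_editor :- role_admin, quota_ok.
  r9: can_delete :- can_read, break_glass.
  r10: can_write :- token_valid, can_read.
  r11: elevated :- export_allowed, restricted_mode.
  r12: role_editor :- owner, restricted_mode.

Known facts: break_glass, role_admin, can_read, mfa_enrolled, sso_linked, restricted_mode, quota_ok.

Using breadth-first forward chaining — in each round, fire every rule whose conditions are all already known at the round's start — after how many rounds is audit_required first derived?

Round 1 fires r4, r7, r8, r9, giving session_fresh, device_trusted, role_editor, can_delete.
Round 2 fires r2, giving member_of_group.
Round 3 fires r1, giving role_viewer.
Round 4 fires r3, giving audit_required.
audit_required first appears in round 4.

4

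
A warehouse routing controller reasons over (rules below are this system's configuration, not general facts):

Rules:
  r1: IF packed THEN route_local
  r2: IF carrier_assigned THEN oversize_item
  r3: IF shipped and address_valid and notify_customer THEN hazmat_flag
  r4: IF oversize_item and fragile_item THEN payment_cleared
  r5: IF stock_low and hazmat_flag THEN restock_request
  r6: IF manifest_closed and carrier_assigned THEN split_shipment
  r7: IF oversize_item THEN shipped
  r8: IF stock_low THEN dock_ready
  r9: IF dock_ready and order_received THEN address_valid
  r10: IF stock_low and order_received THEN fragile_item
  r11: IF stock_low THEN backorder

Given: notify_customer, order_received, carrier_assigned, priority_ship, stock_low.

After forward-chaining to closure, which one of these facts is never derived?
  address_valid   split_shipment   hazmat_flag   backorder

split_shipment

Round 1: r2 [IF carrier_assigned THEN oversize_item]; r8 [IF stock_low THEN dock_ready]; r10 [IF stock_low and order_received THEN fragile_item]; r11 [IF stock_low THEN backorder]. New: oversize_item, dock_ready, fragile_item, backorder.
Round 2: r4 [IF oversize_item and fragile_item THEN payment_cleared]; r7 [IF oversize_item THEN shipped]; r9 [IF dock_ready and order_received THEN address_valid]. New: payment_cleared, shipped, address_valid.
Round 3: r3 [IF shipped and address_valid and notify_customer THEN hazmat_flag]. New: hazmat_flag.
Round 4: r5 [IF stock_low and hazmat_flag THEN restock_request]. New: restock_request.
Derived: address_valid (round 2), hazmat_flag (round 3), backorder (round 1). split_shipment never appears in any round.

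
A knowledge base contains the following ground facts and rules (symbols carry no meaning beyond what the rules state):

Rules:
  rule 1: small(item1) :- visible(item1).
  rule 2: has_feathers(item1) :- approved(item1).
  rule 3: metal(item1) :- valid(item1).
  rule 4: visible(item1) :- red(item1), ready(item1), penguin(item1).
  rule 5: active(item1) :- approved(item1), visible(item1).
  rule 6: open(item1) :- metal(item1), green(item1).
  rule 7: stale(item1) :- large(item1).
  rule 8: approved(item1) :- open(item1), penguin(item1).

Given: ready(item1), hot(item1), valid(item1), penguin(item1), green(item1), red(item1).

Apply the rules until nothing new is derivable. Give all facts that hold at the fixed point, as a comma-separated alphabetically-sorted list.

Round 1: rule 3 [metal(item1) :- valid(item1).]; rule 4 [visible(item1) :- red(item1), ready(item1), penguin(item1).]. New: metal(item1), visible(item1).
Round 2: rule 1 [small(item1) :- visible(item1).]; rule 6 [open(item1) :- metal(item1), green(item1).]. New: small(item1), open(item1).
Round 3: rule 8 [approved(item1) :- open(item1), penguin(item1).]. New: approved(item1).
Round 4: rule 2 [has_feathers(item1) :- approved(item1).]; rule 5 [active(item1) :- approved(item1), visible(item1).]. New: has_feathers(item1), active(item1).

active(item1), approved(item1), green(item1), has_feathers(item1), hot(item1), metal(item1), open(item1), penguin(item1), ready(item1), red(item1), small(item1), valid(item1), visible(item1)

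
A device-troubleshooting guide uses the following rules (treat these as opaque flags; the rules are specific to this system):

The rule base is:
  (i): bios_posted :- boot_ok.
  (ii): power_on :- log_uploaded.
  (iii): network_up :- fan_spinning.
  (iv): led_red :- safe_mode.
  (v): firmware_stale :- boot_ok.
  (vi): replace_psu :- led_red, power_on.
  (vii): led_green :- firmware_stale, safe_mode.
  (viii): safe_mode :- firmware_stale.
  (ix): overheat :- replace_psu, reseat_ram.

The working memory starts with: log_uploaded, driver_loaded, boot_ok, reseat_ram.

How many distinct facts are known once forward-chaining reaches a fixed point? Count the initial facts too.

Round 1 — (i), (ii), (v), derive bios_posted, power_on, firmware_stale.
Round 2 — (viii), derive safe_mode.
Round 3 — (iv), (vii), derive led_red, led_green.
Round 4 — (vi), derive replace_psu.
Round 5 — (ix), derive overheat.
Closure: {bios_posted, boot_ok, driver_loaded, firmware_stale, led_green, led_red, log_uploaded, overheat, power_on, replace_psu, reseat_ram, safe_mode} — 12 facts.

12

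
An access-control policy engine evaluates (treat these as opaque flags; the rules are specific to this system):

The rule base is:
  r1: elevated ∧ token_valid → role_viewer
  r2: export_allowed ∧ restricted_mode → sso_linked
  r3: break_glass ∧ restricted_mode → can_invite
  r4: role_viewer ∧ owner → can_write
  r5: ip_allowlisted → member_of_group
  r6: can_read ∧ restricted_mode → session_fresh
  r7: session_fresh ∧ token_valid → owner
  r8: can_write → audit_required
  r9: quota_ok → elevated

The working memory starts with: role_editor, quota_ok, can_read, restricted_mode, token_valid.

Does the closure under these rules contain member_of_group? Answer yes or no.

Round 1: r6 [can_read ∧ restricted_mode → session_fresh]; r9 [quota_ok → elevated]. New: session_fresh, elevated.
Round 2: r1 [elevated ∧ token_valid → role_viewer]; r7 [session_fresh ∧ token_valid → owner]. New: role_viewer, owner.
Round 3: r4 [role_viewer ∧ owner → can_write]. New: can_write.
Round 4: r8 [can_write → audit_required]. New: audit_required.
Fixed point reached. member_of_group is concluded only by r5; r5 needs ip_allowlisted (never derived).

no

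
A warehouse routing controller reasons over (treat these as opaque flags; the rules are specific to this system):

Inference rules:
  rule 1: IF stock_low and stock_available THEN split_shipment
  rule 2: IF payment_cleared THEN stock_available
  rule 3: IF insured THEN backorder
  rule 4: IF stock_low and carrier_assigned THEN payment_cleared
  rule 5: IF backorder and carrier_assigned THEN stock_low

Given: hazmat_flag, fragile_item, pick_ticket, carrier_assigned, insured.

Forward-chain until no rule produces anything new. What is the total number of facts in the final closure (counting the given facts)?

10

Round 1: rule 3 [IF insured THEN backorder]. Adds backorder.
Round 2: rule 5 [IF backorder and carrier_assigned THEN stock_low]. Adds stock_low.
Round 3: rule 4 [IF stock_low and carrier_assigned THEN payment_cleared]. Adds payment_cleared.
Round 4: rule 2 [IF payment_cleared THEN stock_available]. Adds stock_available.
Round 5: rule 1 [IF stock_low and stock_available THEN split_shipment]. Adds split_shipment.
Closure: {backorder, carrier_assigned, fragile_item, hazmat_flag, insured, payment_cleared, pick_ticket, split_shipment, stock_available, stock_low} — 10 facts.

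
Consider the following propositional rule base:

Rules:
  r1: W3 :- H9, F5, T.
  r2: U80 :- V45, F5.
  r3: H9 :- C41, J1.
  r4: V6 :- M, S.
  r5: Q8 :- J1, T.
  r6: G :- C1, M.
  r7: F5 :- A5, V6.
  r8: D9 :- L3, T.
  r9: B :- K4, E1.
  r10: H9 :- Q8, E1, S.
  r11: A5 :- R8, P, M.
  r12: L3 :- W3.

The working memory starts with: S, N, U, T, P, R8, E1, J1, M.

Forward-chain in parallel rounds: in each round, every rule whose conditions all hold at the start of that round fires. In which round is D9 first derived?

5

Round 1: r4 [V6 :- M, S.]; r5 [Q8 :- J1, T.]; r11 [A5 :- R8, P, M.]. Adds V6, Q8, A5.
Round 2: r7 [F5 :- A5, V6.]; r10 [H9 :- Q8, E1, S.]. Adds F5, H9.
Round 3: r1 [W3 :- H9, F5, T.]. Adds W3.
Round 4: r12 [L3 :- W3.]. Adds L3.
Round 5: r8 [D9 :- L3, T.]. Adds D9.
D9 first appears in round 5.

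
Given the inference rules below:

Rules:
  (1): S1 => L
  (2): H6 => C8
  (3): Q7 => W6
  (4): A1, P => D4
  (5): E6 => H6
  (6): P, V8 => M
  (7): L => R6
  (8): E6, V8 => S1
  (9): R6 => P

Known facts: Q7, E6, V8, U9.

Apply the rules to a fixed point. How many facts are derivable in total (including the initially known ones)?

Round 1 — (3), (5), (8), derive W6, H6, S1.
Round 2 — (1), (2), derive L, C8.
Round 3 — (7), derive R6.
Round 4 — (9), derive P.
Round 5 — (6), derive M.
Closure: {C8, E6, H6, L, M, P, Q7, R6, S1, U9, V8, W6} — 12 facts.

12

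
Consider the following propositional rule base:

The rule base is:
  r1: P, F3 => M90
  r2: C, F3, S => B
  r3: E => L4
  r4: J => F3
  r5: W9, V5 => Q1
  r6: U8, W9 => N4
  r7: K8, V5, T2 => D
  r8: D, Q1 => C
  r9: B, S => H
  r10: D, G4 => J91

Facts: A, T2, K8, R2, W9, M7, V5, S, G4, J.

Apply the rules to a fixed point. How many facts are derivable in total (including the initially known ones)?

17

Round 1 fires r4, r5, r7, giving F3, Q1, D.
Round 2 fires r8, r10, giving C, J91.
Round 3 fires r2, giving B.
Round 4 fires r9, giving H.
Closure: {A, B, C, D, F3, G4, H, J, J91, K8, M7, Q1, R2, S, T2, V5, W9} — 17 facts.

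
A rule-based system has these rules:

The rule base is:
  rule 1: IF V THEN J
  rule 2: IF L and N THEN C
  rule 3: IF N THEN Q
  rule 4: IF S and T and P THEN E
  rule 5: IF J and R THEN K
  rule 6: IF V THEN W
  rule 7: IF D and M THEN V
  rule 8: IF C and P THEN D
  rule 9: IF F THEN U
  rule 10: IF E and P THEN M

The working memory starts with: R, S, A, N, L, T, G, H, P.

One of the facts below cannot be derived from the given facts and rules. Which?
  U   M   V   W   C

Round 1: rule 2 [IF L and N THEN C]; rule 3 [IF N THEN Q]; rule 4 [IF S and T and P THEN E]. New: C, Q, E.
Round 2: rule 8 [IF C and P THEN D]; rule 10 [IF E and P THEN M]. New: D, M.
Round 3: rule 7 [IF D and M THEN V]. New: V.
Round 4: rule 1 [IF V THEN J]; rule 6 [IF V THEN W]. New: J, W.
Round 5: rule 5 [IF J and R THEN K]. New: K.
Derived: V (round 3), M (round 2), W (round 4), C (round 1). U never appears in any round.

U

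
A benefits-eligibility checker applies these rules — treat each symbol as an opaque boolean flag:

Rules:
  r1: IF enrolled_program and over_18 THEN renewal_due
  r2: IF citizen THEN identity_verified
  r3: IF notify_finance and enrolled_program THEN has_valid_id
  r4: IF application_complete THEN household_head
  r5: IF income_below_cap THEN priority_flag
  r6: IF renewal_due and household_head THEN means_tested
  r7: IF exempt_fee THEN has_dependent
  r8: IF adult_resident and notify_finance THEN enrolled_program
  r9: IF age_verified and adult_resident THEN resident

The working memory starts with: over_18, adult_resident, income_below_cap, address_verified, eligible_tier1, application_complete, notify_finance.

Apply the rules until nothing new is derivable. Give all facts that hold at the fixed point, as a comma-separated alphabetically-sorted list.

address_verified, adult_resident, application_complete, eligible_tier1, enrolled_program, has_valid_id, household_head, income_below_cap, means_tested, notify_finance, over_18, priority_flag, renewal_due

[1] r4 [IF application_complete THEN household_head]; r5 [IF income_below_cap THEN priority_flag]; r8 [IF adult_resident and notify_finance THEN enrolled_program]. ⇒ new: household_head, priority_flag, enrolled_program.
[2] r1 [IF enrolled_program and over_18 THEN renewal_due]; r3 [IF notify_finance and enrolled_program THEN has_valid_id]. ⇒ new: renewal_due, has_valid_id.
[3] r6 [IF renewal_due and household_head THEN means_tested]. ⇒ new: means_tested.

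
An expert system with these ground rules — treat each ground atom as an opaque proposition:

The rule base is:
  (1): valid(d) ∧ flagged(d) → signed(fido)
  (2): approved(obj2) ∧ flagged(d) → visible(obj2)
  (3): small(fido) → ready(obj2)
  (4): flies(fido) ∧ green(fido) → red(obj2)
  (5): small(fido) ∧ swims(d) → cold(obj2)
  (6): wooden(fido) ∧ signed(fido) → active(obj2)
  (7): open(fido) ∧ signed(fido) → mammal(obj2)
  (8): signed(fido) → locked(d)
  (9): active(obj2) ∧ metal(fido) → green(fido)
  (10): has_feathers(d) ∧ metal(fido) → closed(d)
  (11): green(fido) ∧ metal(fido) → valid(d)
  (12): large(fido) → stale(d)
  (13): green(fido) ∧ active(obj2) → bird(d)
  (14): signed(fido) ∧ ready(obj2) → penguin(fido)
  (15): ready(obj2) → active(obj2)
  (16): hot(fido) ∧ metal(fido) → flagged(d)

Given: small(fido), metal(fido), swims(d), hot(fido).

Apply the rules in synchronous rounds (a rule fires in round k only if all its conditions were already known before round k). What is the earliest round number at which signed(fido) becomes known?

[1] (3) [small(fido) → ready(obj2)]; (5) [small(fido) ∧ swims(d) → cold(obj2)]; (16) [hot(fido) ∧ metal(fido) → flagged(d)]. ⇒ new: ready(obj2), cold(obj2), flagged(d).
[2] (15) [ready(obj2) → active(obj2)]. ⇒ new: active(obj2).
[3] (9) [active(obj2) ∧ metal(fido) → green(fido)]. ⇒ new: green(fido).
[4] (11) [green(fido) ∧ metal(fido) → valid(d)]; (13) [green(fido) ∧ active(obj2) → bird(d)]. ⇒ new: valid(d), bird(d).
[5] (1) [valid(d) ∧ flagged(d) → signed(fido)]. ⇒ new: signed(fido).
signed(fido) first appears in round 5.

5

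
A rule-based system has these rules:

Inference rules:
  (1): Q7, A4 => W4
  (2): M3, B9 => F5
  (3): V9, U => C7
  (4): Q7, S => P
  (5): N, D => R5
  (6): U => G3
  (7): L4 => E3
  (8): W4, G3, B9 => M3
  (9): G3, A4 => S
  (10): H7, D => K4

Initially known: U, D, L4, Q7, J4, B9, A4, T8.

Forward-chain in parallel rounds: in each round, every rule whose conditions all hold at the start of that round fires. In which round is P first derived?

3

Round 1 fires (1), (6), (7), giving W4, G3, E3.
Round 2 fires (8), (9), giving M3, S.
Round 3 fires (2), (4), giving F5, P.
P first appears in round 3.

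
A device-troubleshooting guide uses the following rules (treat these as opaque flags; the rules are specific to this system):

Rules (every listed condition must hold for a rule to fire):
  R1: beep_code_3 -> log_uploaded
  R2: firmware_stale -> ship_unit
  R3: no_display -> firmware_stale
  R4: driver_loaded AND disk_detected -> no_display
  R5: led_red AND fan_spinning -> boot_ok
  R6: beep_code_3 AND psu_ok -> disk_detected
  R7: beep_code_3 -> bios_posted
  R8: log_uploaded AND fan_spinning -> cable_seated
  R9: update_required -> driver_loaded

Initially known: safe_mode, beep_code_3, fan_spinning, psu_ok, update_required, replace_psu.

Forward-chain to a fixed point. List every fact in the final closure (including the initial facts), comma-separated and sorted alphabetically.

beep_code_3, bios_posted, cable_seated, disk_detected, driver_loaded, fan_spinning, firmware_stale, log_uploaded, no_display, psu_ok, replace_psu, safe_mode, ship_unit, update_required

Round 1: R1 [beep_code_3 -> log_uploaded]; R6 [beep_code_3 AND psu_ok -> disk_detected]; R7 [beep_code_3 -> bios_posted]; R9 [update_required -> driver_loaded]. New: log_uploaded, disk_detected, bios_posted, driver_loaded.
Round 2: R4 [driver_loaded AND disk_detected -> no_display]; R8 [log_uploaded AND fan_spinning -> cable_seated]. New: no_display, cable_seated.
Round 3: R3 [no_display -> firmware_stale]. New: firmware_stale.
Round 4: R2 [firmware_stale -> ship_unit]. New: ship_unit.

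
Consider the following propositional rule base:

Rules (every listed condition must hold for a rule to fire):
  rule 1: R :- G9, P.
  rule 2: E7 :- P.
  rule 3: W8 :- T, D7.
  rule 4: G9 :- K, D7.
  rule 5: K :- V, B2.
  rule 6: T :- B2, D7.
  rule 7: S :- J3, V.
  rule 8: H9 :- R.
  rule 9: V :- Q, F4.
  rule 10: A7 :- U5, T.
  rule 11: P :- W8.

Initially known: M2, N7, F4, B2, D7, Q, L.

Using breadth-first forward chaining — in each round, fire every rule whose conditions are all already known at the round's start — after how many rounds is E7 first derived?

Round 1: rule 6 [T :- B2, D7.]; rule 9 [V :- Q, F4.]. Adds T, V.
Round 2: rule 3 [W8 :- T, D7.]; rule 5 [K :- V, B2.]. Adds W8, K.
Round 3: rule 4 [G9 :- K, D7.]; rule 11 [P :- W8.]. Adds G9, P.
Round 4: rule 1 [R :- G9, P.]; rule 2 [E7 :- P.]. Adds R, E7.
E7 first appears in round 4.

4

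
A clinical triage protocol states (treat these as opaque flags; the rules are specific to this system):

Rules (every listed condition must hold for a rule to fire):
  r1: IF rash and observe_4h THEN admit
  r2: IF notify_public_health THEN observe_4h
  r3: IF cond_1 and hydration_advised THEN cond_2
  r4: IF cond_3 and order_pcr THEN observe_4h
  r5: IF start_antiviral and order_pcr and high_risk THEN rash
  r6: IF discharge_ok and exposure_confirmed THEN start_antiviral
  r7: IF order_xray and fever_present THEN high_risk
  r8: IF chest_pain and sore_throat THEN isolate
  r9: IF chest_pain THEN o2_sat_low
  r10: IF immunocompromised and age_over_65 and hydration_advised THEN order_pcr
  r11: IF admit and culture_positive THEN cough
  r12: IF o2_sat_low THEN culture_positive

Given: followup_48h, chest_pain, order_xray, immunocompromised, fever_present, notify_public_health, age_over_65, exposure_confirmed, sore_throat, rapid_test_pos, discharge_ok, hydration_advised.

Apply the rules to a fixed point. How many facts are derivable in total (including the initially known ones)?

22

Round 1: r2 [IF notify_public_health THEN observe_4h]; r6 [IF discharge_ok and exposure_confirmed THEN start_antiviral]; r7 [IF order_xray and fever_present THEN high_risk]; r8 [IF chest_pain and sore_throat THEN isolate]; r9 [IF chest_pain THEN o2_sat_low]; r10 [IF immunocompromised and age_over_65 and hydration_advised THEN order_pcr]. New: observe_4h, start_antiviral, high_risk, isolate, o2_sat_low, order_pcr.
Round 2: r5 [IF start_antiviral and order_pcr and high_risk THEN rash]; r12 [IF o2_sat_low THEN culture_positive]. New: rash, culture_positive.
Round 3: r1 [IF rash and observe_4h THEN admit]. New: admit.
Round 4: r11 [IF admit and culture_positive THEN cough]. New: cough.
Closure: {admit, age_over_65, chest_pain, cough, culture_positive, discharge_ok, exposure_confirmed, fever_present, followup_48h, high_risk, hydration_advised, immunocompromised, isolate, notify_public_health, o2_sat_low, observe_4h, order_pcr, order_xray, rapid_test_pos, rash, sore_throat, start_antiviral} — 22 facts.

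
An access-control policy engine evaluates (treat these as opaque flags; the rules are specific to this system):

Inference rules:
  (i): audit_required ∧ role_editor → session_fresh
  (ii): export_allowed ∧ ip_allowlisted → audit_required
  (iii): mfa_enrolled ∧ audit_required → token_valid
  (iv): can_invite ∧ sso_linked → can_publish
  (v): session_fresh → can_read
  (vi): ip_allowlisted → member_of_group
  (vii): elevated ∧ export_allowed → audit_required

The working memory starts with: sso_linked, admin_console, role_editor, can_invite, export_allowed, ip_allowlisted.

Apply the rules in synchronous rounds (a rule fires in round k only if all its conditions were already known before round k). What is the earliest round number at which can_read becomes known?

3

Round 1: (ii) [export_allowed ∧ ip_allowlisted → audit_required]; (iv) [can_invite ∧ sso_linked → can_publish]; (vi) [ip_allowlisted → member_of_group]. Adds audit_required, can_publish, member_of_group.
Round 2: (i) [audit_required ∧ role_editor → session_fresh]. Adds session_fresh.
Round 3: (v) [session_fresh → can_read]. Adds can_read.
can_read first appears in round 3.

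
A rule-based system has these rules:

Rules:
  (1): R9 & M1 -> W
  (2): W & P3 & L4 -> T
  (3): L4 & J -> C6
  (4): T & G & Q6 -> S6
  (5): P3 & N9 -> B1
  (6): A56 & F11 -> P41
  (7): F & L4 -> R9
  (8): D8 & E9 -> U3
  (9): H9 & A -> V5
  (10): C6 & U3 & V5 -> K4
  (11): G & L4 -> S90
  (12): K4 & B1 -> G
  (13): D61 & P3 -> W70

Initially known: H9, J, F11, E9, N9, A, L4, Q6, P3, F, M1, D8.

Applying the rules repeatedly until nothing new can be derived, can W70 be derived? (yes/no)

Round 1: (3) [L4 & J -> C6]; (5) [P3 & N9 -> B1]; (7) [F & L4 -> R9]; (8) [D8 & E9 -> U3]; (9) [H9 & A -> V5]. New: C6, B1, R9, U3, V5.
Round 2: (1) [R9 & M1 -> W]; (10) [C6 & U3 & V5 -> K4]. New: W, K4.
Round 3: (2) [W & P3 & L4 -> T]; (12) [K4 & B1 -> G]. New: T, G.
Round 4: (4) [T & G & Q6 -> S6]; (11) [G & L4 -> S90]. New: S6, S90.
Fixed point reached. W70 is concluded only by (13); (13) needs D61 (never derived).

no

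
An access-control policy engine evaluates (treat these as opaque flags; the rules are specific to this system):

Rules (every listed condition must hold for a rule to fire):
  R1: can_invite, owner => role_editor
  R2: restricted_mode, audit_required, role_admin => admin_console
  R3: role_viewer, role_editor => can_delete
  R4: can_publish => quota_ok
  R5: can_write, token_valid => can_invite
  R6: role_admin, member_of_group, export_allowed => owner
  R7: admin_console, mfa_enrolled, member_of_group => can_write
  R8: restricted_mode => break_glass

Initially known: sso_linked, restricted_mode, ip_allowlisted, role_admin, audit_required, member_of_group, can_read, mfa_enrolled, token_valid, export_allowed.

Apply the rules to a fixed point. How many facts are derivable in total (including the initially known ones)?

16

Round 1 — R2, R6, R8, derive admin_console, owner, break_glass.
Round 2 — R7, derive can_write.
Round 3 — R5, derive can_invite.
Round 4 — R1, derive role_editor.
Closure: {admin_console, audit_required, break_glass, can_invite, can_read, can_write, export_allowed, ip_allowlisted, member_of_group, mfa_enrolled, owner, restricted_mode, role_admin, role_editor, sso_linked, token_valid} — 16 facts.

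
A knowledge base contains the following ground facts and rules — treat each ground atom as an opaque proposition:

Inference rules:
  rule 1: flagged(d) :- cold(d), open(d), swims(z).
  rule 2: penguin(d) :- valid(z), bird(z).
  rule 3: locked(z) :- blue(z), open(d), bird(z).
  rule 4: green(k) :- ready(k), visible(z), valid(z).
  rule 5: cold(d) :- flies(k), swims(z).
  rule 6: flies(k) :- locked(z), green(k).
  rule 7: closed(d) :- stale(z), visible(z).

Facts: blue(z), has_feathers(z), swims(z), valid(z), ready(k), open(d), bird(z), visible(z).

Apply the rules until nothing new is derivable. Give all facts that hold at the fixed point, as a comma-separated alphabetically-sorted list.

bird(z), blue(z), cold(d), flagged(d), flies(k), green(k), has_feathers(z), locked(z), open(d), penguin(d), ready(k), swims(z), valid(z), visible(z)

Round 1: rule 2 [penguin(d) :- valid(z), bird(z).]; rule 3 [locked(z) :- blue(z), open(d), bird(z).]; rule 4 [green(k) :- ready(k), visible(z), valid(z).]. Adds penguin(d), locked(z), green(k).
Round 2: rule 6 [flies(k) :- locked(z), green(k).]. Adds flies(k).
Round 3: rule 5 [cold(d) :- flies(k), swims(z).]. Adds cold(d).
Round 4: rule 1 [flagged(d) :- cold(d), open(d), swims(z).]. Adds flagged(d).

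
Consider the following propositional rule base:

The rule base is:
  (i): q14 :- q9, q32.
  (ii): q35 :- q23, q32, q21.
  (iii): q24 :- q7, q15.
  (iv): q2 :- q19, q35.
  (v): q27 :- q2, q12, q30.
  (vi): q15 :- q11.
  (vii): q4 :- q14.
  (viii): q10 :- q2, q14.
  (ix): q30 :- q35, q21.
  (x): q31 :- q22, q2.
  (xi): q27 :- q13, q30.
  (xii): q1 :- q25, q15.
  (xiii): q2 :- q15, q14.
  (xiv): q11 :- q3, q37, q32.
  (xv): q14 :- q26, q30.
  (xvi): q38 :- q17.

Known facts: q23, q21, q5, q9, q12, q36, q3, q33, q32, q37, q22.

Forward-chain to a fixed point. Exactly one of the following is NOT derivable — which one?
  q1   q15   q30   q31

q1

Round 1: (i) [q14 :- q9, q32.]; (ii) [q35 :- q23, q32, q21.]; (xiv) [q11 :- q3, q37, q32.]. New: q14, q35, q11.
Round 2: (vi) [q15 :- q11.]; (vii) [q4 :- q14.]; (ix) [q30 :- q35, q21.]. New: q15, q4, q30.
Round 3: (xiii) [q2 :- q15, q14.]. New: q2.
Round 4: (v) [q27 :- q2, q12, q30.]; (viii) [q10 :- q2, q14.]; (x) [q31 :- q22, q2.]. New: q27, q10, q31.
Derived: q31 (round 4), q30 (round 2), q15 (round 2). q1 never appears in any round.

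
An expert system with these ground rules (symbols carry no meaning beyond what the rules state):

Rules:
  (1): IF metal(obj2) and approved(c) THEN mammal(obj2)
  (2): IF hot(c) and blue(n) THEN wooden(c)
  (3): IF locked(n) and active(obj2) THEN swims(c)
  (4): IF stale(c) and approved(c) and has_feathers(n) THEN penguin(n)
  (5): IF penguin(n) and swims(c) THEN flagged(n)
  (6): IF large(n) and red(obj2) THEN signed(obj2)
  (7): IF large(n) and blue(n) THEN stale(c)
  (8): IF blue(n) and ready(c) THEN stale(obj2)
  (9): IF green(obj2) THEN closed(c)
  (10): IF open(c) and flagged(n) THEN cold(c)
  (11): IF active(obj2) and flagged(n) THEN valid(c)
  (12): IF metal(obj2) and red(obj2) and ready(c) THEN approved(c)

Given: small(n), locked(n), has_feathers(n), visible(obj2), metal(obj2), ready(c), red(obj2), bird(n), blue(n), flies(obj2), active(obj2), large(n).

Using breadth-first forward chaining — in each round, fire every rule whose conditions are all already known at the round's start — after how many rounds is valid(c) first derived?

Round 1 — (3), (6), (7), (8), (12), derive swims(c), signed(obj2), stale(c), stale(obj2), approved(c).
Round 2 — (1), (4), derive mammal(obj2), penguin(n).
Round 3 — (5), derive flagged(n).
Round 4 — (11), derive valid(c).
valid(c) first appears in round 4.

4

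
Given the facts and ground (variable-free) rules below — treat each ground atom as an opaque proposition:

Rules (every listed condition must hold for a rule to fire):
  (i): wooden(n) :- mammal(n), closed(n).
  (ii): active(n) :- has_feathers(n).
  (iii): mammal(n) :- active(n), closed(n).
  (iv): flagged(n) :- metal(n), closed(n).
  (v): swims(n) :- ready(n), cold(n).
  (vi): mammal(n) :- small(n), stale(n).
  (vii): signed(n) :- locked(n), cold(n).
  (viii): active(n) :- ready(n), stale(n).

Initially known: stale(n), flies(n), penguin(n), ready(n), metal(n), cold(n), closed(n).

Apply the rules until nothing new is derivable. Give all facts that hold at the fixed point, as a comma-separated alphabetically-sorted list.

Round 1: (iv) [flagged(n) :- metal(n), closed(n).]; (v) [swims(n) :- ready(n), cold(n).]; (viii) [active(n) :- ready(n), stale(n).]. New: flagged(n), swims(n), active(n).
Round 2: (iii) [mammal(n) :- active(n), closed(n).]. New: mammal(n).
Round 3: (i) [wooden(n) :- mammal(n), closed(n).]. New: wooden(n).

active(n), closed(n), cold(n), flagged(n), flies(n), mammal(n), metal(n), penguin(n), ready(n), stale(n), swims(n), wooden(n)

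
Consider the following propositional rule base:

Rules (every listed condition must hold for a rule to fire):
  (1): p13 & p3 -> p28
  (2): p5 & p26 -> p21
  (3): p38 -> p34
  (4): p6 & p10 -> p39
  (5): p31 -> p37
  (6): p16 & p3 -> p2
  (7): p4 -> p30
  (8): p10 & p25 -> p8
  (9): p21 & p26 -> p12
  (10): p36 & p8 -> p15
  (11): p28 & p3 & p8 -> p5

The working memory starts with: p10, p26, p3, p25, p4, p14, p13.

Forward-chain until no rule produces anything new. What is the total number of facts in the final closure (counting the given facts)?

13

Round 1: (1) [p13 & p3 -> p28]; (7) [p4 -> p30]; (8) [p10 & p25 -> p8]. New: p28, p30, p8.
Round 2: (11) [p28 & p3 & p8 -> p5]. New: p5.
Round 3: (2) [p5 & p26 -> p21]. New: p21.
Round 4: (9) [p21 & p26 -> p12]. New: p12.
Closure: {p10, p12, p13, p14, p21, p25, p26, p28, p3, p30, p4, p5, p8} — 13 facts.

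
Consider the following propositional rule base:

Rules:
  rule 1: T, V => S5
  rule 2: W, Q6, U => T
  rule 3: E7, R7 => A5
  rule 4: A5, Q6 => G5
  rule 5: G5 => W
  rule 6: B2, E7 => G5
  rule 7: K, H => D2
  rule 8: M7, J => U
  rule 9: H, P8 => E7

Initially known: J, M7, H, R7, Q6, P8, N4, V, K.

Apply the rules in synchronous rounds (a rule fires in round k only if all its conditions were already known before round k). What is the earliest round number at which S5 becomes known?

6

Round 1 — rule 7, rule 8, rule 9, derive D2, U, E7.
Round 2 — rule 3, derive A5.
Round 3 — rule 4, derive G5.
Round 4 — rule 5, derive W.
Round 5 — rule 2, derive T.
Round 6 — rule 1, derive S5.
S5 first appears in round 6.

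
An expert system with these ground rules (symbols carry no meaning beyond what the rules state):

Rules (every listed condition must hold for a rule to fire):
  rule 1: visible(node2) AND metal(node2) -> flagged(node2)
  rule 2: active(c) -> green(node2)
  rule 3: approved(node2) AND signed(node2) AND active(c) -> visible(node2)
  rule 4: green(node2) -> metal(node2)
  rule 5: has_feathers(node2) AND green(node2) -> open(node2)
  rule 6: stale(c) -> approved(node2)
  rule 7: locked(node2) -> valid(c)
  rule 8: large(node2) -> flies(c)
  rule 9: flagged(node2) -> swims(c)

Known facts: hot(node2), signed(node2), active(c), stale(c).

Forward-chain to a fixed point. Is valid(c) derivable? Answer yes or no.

Round 1: rule 2 [active(c) -> green(node2)]; rule 6 [stale(c) -> approved(node2)]. Adds green(node2), approved(node2).
Round 2: rule 3 [approved(node2) AND signed(node2) AND active(c) -> visible(node2)]; rule 4 [green(node2) -> metal(node2)]. Adds visible(node2), metal(node2).
Round 3: rule 1 [visible(node2) AND metal(node2) -> flagged(node2)]. Adds flagged(node2).
Round 4: rule 9 [flagged(node2) -> swims(c)]. Adds swims(c).
Fixed point reached. valid(c) is concluded only by rule 7; rule 7 needs locked(node2) (never derived).

no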